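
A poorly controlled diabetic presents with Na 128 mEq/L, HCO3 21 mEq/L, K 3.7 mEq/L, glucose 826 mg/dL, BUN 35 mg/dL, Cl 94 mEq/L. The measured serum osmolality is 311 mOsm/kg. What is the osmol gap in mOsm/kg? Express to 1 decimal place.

-3.4 mOsm/kg

Calculated osmolality = 2·Na + glucose/18 + BUN/2.8
= 2·128 + 826/18 + 35/2.8
= 256 + 45.89 + 12.50
= 314.39 mOsm/kg ≈ 314.4 mOsm/kg
Osmolar gap = measured − calculated = 311 − 314.4 = -3.4 mOsm/kg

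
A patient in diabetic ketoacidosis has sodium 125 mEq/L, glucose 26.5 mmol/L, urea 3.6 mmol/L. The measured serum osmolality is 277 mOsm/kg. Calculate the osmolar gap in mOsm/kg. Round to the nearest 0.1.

-3.1 mOsm/kg

Calculated osmolality = 2·Na + glucose + urea
= 2·125 + 26.5 + 3.6
= 250 + 26.50 + 3.60
= 280.1 mOsm/kg ≈ 280.1 mOsm/kg
Osmolar gap = measured − calculated = 277 − 280.1 = -3.1 mOsm/kg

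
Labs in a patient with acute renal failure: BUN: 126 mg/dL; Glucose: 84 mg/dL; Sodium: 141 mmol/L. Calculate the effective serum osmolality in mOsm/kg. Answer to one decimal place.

Effective osmolality excludes urea (freely permeant across cell membranes):
2·Na + glucose/18
= 2·141 + 84/18
= 282 + 4.67
= 286.67 mOsm/kg

286.7 mOsm/kg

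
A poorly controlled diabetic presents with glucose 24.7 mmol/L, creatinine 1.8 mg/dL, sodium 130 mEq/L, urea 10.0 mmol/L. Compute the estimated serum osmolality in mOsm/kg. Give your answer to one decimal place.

294.7 mOsm/kg

Calculated osmolality = 2·Na + glucose + urea
= 2·130 + 24.7 + 10
= 260 + 24.70 + 10
= 294.7 mOsm/kg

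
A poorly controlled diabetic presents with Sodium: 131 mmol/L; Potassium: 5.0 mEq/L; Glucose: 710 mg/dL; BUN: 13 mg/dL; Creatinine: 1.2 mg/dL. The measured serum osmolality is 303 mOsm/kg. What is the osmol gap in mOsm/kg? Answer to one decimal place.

-3.1 mOsm/kg

Calculated osmolality = 2·Na + glucose/18 + BUN/2.8
= 2·131 + 710/18 + 13/2.8
= 262 + 39.44 + 4.64
= 306.08 mOsm/kg ≈ 306.1 mOsm/kg
Osmolar gap = measured − calculated = 303 − 306.1 = -3.1 mOsm/kg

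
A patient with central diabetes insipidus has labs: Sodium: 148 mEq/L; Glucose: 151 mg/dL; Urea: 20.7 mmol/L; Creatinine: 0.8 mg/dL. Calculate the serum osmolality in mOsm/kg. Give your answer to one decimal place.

Calculated osmolality = 2·Na + glucose/18 + urea
= 2·148 + 151/18 + 20.7
= 296 + 8.39 + 20.70
= 325.09 mOsm/kg

325.1 mOsm/kg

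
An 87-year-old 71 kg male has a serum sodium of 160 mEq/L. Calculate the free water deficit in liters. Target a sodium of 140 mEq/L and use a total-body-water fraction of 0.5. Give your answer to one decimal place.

TBW = 0.5 · 71 = 35.5 L
Free water deficit = TBW · (Na/140 − 1)
= 35.5 · (160/140 − 1)
= 35.5 · 0.1429
= 5.07 L

5.1 L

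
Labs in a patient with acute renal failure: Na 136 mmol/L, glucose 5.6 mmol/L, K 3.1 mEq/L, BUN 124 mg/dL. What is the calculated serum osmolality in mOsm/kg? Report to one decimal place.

Calculated osmolality = 2·Na + glucose + BUN/2.8
= 2·136 + 5.6 + 124/2.8
= 272 + 5.60 + 44.29
= 321.89 mOsm/kg

321.9 mOsm/kg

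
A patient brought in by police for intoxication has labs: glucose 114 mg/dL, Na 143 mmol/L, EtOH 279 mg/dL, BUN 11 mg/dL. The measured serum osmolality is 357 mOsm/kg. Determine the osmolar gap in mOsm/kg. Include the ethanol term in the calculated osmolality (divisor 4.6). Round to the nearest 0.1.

Calculated osmolality = 2·Na + glucose/18 + BUN/2.8 + ethanol/4.6
= 2·143 + 114/18 + 11/2.8 + 279/4.6
= 286 + 6.33 + 3.93 + 60.65
= 356.91 mOsm/kg ≈ 356.9 mOsm/kg
Osmolar gap = measured − calculated = 357 − 356.9 = 0.1 mOsm/kg

0.1 mOsm/kg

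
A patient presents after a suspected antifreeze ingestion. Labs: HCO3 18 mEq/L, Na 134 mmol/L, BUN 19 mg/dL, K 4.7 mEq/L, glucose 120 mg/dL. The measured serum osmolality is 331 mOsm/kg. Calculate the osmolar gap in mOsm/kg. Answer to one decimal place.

49.5 mOsm/kg

Calculated osmolality = 2·Na + glucose/18 + BUN/2.8
= 2·134 + 120/18 + 19/2.8
= 268 + 6.67 + 6.79
= 281.46 mOsm/kg ≈ 281.5 mOsm/kg
Osmolar gap = measured − calculated = 331 − 281.5 = 49.5 mOsm/kg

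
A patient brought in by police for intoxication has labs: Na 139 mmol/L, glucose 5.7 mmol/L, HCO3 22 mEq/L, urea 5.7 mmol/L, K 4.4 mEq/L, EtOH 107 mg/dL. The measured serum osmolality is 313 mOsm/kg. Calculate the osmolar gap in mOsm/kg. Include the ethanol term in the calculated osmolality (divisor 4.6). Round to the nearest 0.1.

0.3 mOsm/kg

Calculated osmolality = 2·Na + glucose + urea + ethanol/4.6
= 2·139 + 5.7 + 5.7 + 107/4.6
= 278 + 5.70 + 5.70 + 23.26
= 312.66 mOsm/kg ≈ 312.7 mOsm/kg
Osmolar gap = measured − calculated = 313 − 312.7 = 0.3 mOsm/kg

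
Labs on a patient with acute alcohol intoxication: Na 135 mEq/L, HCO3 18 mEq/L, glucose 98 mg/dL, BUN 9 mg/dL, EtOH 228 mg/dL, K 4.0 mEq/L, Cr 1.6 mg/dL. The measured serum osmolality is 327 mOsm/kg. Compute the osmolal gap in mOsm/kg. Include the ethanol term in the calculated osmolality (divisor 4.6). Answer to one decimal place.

Calculated osmolality = 2·Na + glucose/18 + BUN/2.8 + ethanol/4.6
= 2·135 + 98/18 + 9/2.8 + 228/4.6
= 270 + 5.44 + 3.21 + 49.57
= 328.22 mOsm/kg ≈ 328.2 mOsm/kg
Osmolar gap = measured − calculated = 327 − 328.2 = -1.2 mOsm/kg

-1.2 mOsm/kg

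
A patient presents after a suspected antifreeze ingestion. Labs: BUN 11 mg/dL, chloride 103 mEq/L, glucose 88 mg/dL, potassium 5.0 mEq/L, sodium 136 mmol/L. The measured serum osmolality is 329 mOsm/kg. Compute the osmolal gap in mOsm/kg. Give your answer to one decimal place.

Calculated osmolality = 2·Na + glucose/18 + BUN/2.8
= 2·136 + 88/18 + 11/2.8
= 272 + 4.89 + 3.93
= 280.82 mOsm/kg ≈ 280.8 mOsm/kg
Osmolar gap = measured − calculated = 329 − 280.8 = 48.2 mOsm/kg

48.2 mOsm/kg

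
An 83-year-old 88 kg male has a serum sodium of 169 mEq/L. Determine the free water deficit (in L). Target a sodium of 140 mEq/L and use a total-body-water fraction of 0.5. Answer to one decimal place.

9.1 L

TBW = 0.5 · 88 = 44 L
Free water deficit = TBW · (Na/140 − 1)
= 44 · (169/140 − 1)
= 44 · 0.2071
= 9.11 L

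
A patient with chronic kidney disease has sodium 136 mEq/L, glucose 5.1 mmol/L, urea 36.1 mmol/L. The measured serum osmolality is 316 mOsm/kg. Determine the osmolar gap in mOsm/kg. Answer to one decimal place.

2.8 mOsm/kg

Calculated osmolality = 2·Na + glucose + urea
= 2·136 + 5.1 + 36.1
= 272 + 5.10 + 36.10
= 313.2 mOsm/kg ≈ 313.2 mOsm/kg
Osmolar gap = measured − calculated = 316 − 313.2 = 2.8 mOsm/kg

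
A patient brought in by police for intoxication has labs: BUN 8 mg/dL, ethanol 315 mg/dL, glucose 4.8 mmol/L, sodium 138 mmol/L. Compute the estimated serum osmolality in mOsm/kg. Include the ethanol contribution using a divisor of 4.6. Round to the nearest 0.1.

352.1 mOsm/kg

Calculated osmolality = 2·Na + glucose + BUN/2.8 + ethanol/4.6
= 2·138 + 4.8 + 8/2.8 + 315/4.6
= 276 + 4.80 + 2.86 + 68.48
= 352.14 mOsm/kg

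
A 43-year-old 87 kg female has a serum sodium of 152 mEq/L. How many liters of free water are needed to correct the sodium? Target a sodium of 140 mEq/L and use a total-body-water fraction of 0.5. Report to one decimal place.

TBW = 0.5 · 87 = 43.5 L
Free water deficit = TBW · (Na/140 − 1)
= 43.5 · (152/140 − 1)
= 43.5 · 0.0857
= 3.73 L

3.7 L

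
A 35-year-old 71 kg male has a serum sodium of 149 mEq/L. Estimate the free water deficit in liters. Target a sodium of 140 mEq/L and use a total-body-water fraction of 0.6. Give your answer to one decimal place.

2.7 L

TBW = 0.6 · 71 = 42.6 L
Free water deficit = TBW · (Na/140 − 1)
= 42.6 · (149/140 − 1)
= 42.6 · 0.0643
= 2.74 L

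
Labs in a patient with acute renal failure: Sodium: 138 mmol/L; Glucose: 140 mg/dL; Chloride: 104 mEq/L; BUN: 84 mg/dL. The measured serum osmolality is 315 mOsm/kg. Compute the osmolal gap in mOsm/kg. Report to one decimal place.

Calculated osmolality = 2·Na + glucose/18 + BUN/2.8
= 2·138 + 140/18 + 84/2.8
= 276 + 7.78 + 30
= 313.78 mOsm/kg ≈ 313.8 mOsm/kg
Osmolar gap = measured − calculated = 315 − 313.8 = 1.2 mOsm/kg

1.2 mOsm/kg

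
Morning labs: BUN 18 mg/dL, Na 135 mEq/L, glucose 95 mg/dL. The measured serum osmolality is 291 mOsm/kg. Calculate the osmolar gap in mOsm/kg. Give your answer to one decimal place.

Calculated osmolality = 2·Na + glucose/18 + BUN/2.8
= 2·135 + 95/18 + 18/2.8
= 270 + 5.28 + 6.43
= 281.71 mOsm/kg ≈ 281.7 mOsm/kg
Osmolar gap = measured − calculated = 291 − 281.7 = 9.3 mOsm/kg

9.3 mOsm/kg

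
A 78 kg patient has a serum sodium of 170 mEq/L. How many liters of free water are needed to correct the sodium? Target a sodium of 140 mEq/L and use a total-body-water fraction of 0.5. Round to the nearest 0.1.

TBW = 0.5 · 78 = 39 L
Free water deficit = TBW · (Na/140 − 1)
= 39 · (170/140 − 1)
= 39 · 0.2143
= 8.36 L

8.4 L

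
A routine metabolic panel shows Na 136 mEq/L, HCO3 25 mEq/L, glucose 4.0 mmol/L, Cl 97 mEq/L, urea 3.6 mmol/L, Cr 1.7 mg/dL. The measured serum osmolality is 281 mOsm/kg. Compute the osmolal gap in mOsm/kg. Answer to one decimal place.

1.4 mOsm/kg

Calculated osmolality = 2·Na + glucose + urea
= 2·136 + 4 + 3.6
= 272 + 4 + 3.60
= 279.6 mOsm/kg ≈ 279.6 mOsm/kg
Osmolar gap = measured − calculated = 281 − 279.6 = 1.4 mOsm/kg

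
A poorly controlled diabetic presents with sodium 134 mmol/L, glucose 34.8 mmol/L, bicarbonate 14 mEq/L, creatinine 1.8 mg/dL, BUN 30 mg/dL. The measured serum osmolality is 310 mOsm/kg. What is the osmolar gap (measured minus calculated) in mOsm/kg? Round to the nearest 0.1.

Calculated osmolality = 2·Na + glucose + BUN/2.8
= 2·134 + 34.8 + 30/2.8
= 268 + 34.80 + 10.71
= 313.51 mOsm/kg ≈ 313.5 mOsm/kg
Osmolar gap = measured − calculated = 310 − 313.5 = -3.5 mOsm/kg

-3.5 mOsm/kg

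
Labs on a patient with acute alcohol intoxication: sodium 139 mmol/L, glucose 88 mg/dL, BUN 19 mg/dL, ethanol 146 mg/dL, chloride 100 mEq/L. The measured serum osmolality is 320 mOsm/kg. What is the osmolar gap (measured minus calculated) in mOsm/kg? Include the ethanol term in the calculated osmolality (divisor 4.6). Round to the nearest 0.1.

-1.4 mOsm/kg

Calculated osmolality = 2·Na + glucose/18 + BUN/2.8 + ethanol/4.6
= 2·139 + 88/18 + 19/2.8 + 146/4.6
= 278 + 4.89 + 6.79 + 31.74
= 321.42 mOsm/kg ≈ 321.4 mOsm/kg
Osmolar gap = measured − calculated = 320 − 321.4 = -1.4 mOsm/kg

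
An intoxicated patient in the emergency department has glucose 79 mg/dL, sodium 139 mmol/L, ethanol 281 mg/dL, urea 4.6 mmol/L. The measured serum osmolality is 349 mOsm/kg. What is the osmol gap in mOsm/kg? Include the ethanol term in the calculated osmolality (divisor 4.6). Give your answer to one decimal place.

Calculated osmolality = 2·Na + glucose/18 + urea + ethanol/4.6
= 2·139 + 79/18 + 4.6 + 281/4.6
= 278 + 4.39 + 4.60 + 61.09
= 348.08 mOsm/kg ≈ 348.1 mOsm/kg
Osmolar gap = measured − calculated = 349 − 348.1 = 0.9 mOsm/kg

0.9 mOsm/kg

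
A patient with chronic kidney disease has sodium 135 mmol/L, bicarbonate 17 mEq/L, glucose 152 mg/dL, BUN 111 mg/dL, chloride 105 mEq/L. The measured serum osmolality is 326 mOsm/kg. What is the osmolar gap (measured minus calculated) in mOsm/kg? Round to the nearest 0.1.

Calculated osmolality = 2·Na + glucose/18 + BUN/2.8
= 2·135 + 152/18 + 111/2.8
= 270 + 8.44 + 39.64
= 318.08 mOsm/kg ≈ 318.1 mOsm/kg
Osmolar gap = measured − calculated = 326 − 318.1 = 7.9 mOsm/kg

7.9 mOsm/kg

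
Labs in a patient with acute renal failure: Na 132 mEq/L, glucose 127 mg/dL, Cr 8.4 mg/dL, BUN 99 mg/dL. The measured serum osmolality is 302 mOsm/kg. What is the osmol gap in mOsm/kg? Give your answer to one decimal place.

Calculated osmolality = 2·Na + glucose/18 + BUN/2.8
= 2·132 + 127/18 + 99/2.8
= 264 + 7.06 + 35.36
= 306.42 mOsm/kg ≈ 306.4 mOsm/kg
Osmolar gap = measured − calculated = 302 − 306.4 = -4.4 mOsm/kg

-4.4 mOsm/kg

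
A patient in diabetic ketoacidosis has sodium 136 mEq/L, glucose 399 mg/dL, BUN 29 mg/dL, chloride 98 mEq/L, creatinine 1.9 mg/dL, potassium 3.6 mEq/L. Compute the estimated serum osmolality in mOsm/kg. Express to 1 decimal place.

304.5 mOsm/kg

Calculated osmolality = 2·Na + glucose/18 + BUN/2.8
= 2·136 + 399/18 + 29/2.8
= 272 + 22.17 + 10.36
= 304.53 mOsm/kg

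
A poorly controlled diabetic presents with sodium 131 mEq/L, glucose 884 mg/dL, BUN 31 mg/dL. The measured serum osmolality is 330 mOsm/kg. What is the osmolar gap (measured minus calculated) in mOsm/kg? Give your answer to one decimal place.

7.8 mOsm/kg

Calculated osmolality = 2·Na + glucose/18 + BUN/2.8
= 2·131 + 884/18 + 31/2.8
= 262 + 49.11 + 11.07
= 322.18 mOsm/kg ≈ 322.2 mOsm/kg
Osmolar gap = measured − calculated = 330 − 322.2 = 7.8 mOsm/kg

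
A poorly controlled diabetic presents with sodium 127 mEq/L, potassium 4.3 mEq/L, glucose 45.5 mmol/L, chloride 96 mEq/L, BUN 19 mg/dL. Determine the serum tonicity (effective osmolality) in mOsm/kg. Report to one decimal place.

299.5 mOsm/kg

Effective osmolality excludes urea (freely permeant across cell membranes):
2·Na + glucose
= 2·127 + 45.5
= 254 + 45.5
= 299.5 mOsm/kg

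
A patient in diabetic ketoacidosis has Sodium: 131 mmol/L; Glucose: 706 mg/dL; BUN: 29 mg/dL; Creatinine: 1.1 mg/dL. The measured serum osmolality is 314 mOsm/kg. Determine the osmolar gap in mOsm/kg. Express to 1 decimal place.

2.4 mOsm/kg

Calculated osmolality = 2·Na + glucose/18 + BUN/2.8
= 2·131 + 706/18 + 29/2.8
= 262 + 39.22 + 10.36
= 311.58 mOsm/kg ≈ 311.6 mOsm/kg
Osmolar gap = measured − calculated = 314 − 311.6 = 2.4 mOsm/kg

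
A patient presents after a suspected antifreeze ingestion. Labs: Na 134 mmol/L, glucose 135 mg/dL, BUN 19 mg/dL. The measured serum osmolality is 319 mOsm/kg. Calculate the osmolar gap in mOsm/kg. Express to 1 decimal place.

Calculated osmolality = 2·Na + glucose/18 + BUN/2.8
= 2·134 + 135/18 + 19/2.8
= 268 + 7.50 + 6.79
= 282.29 mOsm/kg ≈ 282.3 mOsm/kg
Osmolar gap = measured − calculated = 319 − 282.3 = 36.7 mOsm/kg

36.7 mOsm/kg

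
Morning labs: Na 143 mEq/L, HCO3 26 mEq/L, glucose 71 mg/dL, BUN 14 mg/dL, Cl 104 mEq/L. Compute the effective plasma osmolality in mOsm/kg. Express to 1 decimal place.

Effective osmolality excludes urea (freely permeant across cell membranes):
2·Na + glucose/18
= 2·143 + 71/18
= 286 + 3.94
= 289.94 mOsm/kg

289.9 mOsm/kg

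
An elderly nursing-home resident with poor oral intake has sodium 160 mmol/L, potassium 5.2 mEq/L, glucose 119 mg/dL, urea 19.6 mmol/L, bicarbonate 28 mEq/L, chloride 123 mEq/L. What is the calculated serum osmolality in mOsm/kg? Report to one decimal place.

Calculated osmolality = 2·Na + glucose/18 + urea
= 2·160 + 119/18 + 19.6
= 320 + 6.61 + 19.60
= 346.21 mOsm/kg

346.2 mOsm/kg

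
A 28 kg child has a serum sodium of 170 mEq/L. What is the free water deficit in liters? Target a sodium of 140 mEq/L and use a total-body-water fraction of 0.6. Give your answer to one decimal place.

TBW = 0.6 · 28 = 16.8 L
Free water deficit = TBW · (Na/140 − 1)
= 16.8 · (170/140 − 1)
= 16.8 · 0.2143
= 3.6 L

3.6 L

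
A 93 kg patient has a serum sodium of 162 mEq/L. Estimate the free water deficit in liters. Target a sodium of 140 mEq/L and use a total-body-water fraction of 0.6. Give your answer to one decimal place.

TBW = 0.6 · 93 = 55.8 L
Free water deficit = TBW · (Na/140 − 1)
= 55.8 · (162/140 − 1)
= 55.8 · 0.1571
= 8.77 L

8.8 L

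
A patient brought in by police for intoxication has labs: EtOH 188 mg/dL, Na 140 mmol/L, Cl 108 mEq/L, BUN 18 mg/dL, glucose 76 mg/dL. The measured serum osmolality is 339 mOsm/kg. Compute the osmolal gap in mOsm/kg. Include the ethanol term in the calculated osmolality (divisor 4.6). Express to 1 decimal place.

Calculated osmolality = 2·Na + glucose/18 + BUN/2.8 + ethanol/4.6
= 2·140 + 76/18 + 18/2.8 + 188/4.6
= 280 + 4.22 + 6.43 + 40.87
= 331.52 mOsm/kg ≈ 331.5 mOsm/kg
Osmolar gap = measured − calculated = 339 − 331.5 = 7.5 mOsm/kg

7.5 mOsm/kg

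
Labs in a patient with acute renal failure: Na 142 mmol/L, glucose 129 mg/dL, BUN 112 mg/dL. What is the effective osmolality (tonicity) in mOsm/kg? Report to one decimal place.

Effective osmolality excludes urea (freely permeant across cell membranes):
2·Na + glucose/18
= 2·142 + 129/18
= 284 + 7.17
= 291.17 mOsm/kg

291.2 mOsm/kg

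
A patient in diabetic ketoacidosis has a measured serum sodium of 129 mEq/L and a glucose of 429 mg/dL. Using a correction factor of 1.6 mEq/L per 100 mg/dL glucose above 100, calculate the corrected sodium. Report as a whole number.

Corrected Na = measured Na + 1.6 · (glucose − 100)/100
= 129 + 1.6 · (429 − 100)/100
= 129 + 5.3
= 134.3 mEq/L

134 mEq/L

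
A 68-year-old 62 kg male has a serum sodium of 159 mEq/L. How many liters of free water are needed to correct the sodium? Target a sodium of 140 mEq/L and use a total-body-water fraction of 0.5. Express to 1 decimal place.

TBW = 0.5 · 62 = 31 L
Free water deficit = TBW · (Na/140 − 1)
= 31 · (159/140 − 1)
= 31 · 0.1357
= 4.21 L

4.2 L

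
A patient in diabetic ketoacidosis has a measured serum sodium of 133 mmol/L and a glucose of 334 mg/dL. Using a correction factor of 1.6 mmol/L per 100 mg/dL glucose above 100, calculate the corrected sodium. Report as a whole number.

Corrected Na = measured Na + 1.6 · (glucose − 100)/100
= 133 + 1.6 · (334 − 100)/100
= 133 + 3.7
= 136.7 mmol/L

137 mmol/L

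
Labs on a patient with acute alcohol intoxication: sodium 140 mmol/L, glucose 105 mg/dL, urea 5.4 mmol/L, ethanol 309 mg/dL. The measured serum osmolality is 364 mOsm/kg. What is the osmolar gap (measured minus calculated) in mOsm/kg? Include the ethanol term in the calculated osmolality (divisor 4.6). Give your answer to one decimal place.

5.6 mOsm/kg

Calculated osmolality = 2·Na + glucose/18 + urea + ethanol/4.6
= 2·140 + 105/18 + 5.4 + 309/4.6
= 280 + 5.83 + 5.40 + 67.17
= 358.4 mOsm/kg ≈ 358.4 mOsm/kg
Osmolar gap = measured − calculated = 364 − 358.4 = 5.6 mOsm/kg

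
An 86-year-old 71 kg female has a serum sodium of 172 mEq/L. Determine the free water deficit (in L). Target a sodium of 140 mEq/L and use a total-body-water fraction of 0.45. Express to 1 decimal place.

7.3 L

TBW = 0.45 · 71 = 31.95 L
Free water deficit = TBW · (Na/140 − 1)
= 31.95 · (172/140 − 1)
= 31.95 · 0.2286
= 7.3 L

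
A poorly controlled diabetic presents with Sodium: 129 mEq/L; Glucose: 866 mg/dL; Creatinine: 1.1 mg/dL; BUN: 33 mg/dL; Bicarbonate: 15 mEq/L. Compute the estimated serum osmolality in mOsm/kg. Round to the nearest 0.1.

Calculated osmolality = 2·Na + glucose/18 + BUN/2.8
= 2·129 + 866/18 + 33/2.8
= 258 + 48.11 + 11.79
= 317.9 mOsm/kg

317.9 mOsm/kg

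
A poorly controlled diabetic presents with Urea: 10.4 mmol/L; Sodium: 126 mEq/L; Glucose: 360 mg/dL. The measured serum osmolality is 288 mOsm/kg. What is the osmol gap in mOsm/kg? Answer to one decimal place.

Calculated osmolality = 2·Na + glucose/18 + urea
= 2·126 + 360/18 + 10.4
= 252 + 20 + 10.40
= 282.4 mOsm/kg ≈ 282.4 mOsm/kg
Osmolar gap = measured − calculated = 288 − 282.4 = 5.6 mOsm/kg

5.6 mOsm/kg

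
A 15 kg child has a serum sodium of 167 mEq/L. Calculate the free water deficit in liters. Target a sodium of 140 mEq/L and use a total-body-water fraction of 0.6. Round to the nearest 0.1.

1.7 L

TBW = 0.6 · 15 = 9 L
Free water deficit = TBW · (Na/140 − 1)
= 9 · (167/140 − 1)
= 9 · 0.1929
= 1.74 L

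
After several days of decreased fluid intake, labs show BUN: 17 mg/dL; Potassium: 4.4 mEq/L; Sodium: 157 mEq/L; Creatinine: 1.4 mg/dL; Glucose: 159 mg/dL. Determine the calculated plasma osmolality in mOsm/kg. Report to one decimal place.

Calculated osmolality = 2·Na + glucose/18 + BUN/2.8
= 2·157 + 159/18 + 17/2.8
= 314 + 8.83 + 6.07
= 328.9 mOsm/kg

328.9 mOsm/kg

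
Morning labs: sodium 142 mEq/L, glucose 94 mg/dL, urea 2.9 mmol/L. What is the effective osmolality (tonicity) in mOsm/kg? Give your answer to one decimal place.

289.2 mOsm/kg

Effective osmolality excludes urea (freely permeant across cell membranes):
2·Na + glucose/18
= 2·142 + 94/18
= 284 + 5.22
= 289.22 mOsm/kg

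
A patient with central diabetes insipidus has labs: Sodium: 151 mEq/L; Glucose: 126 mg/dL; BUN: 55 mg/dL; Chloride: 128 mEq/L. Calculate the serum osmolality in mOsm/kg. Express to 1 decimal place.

Calculated osmolality = 2·Na + glucose/18 + BUN/2.8
= 2·151 + 126/18 + 55/2.8
= 302 + 7 + 19.64
= 328.64 mOsm/kg

328.6 mOsm/kg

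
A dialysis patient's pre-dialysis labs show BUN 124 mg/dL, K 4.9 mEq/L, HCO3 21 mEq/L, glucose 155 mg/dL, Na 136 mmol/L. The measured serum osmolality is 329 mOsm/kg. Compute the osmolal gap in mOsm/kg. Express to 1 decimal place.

Calculated osmolality = 2·Na + glucose/18 + BUN/2.8
= 2·136 + 155/18 + 124/2.8
= 272 + 8.61 + 44.29
= 324.9 mOsm/kg ≈ 324.9 mOsm/kg
Osmolar gap = measured − calculated = 329 − 324.9 = 4.1 mOsm/kg

4.1 mOsm/kg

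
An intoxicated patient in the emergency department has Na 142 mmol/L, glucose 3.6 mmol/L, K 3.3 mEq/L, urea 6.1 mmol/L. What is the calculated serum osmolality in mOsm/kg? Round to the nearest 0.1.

Calculated osmolality = 2·Na + glucose + urea
= 2·142 + 3.6 + 6.1
= 284 + 3.60 + 6.10
= 293.7 mOsm/kg

293.7 mOsm/kg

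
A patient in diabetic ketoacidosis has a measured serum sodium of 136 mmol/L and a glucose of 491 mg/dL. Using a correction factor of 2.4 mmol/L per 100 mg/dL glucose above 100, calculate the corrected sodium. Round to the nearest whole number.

Corrected Na = measured Na + 2.4 · (glucose − 100)/100
= 136 + 2.4 · (491 − 100)/100
= 136 + 9.4
= 145.4 mmol/L

145 mmol/L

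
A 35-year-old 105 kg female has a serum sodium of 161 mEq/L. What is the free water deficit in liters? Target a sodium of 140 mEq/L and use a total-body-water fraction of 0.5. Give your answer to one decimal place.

7.9 L

TBW = 0.5 · 105 = 52.5 L
Free water deficit = TBW · (Na/140 − 1)
= 52.5 · (161/140 − 1)
= 52.5 · 0.15
= 7.88 L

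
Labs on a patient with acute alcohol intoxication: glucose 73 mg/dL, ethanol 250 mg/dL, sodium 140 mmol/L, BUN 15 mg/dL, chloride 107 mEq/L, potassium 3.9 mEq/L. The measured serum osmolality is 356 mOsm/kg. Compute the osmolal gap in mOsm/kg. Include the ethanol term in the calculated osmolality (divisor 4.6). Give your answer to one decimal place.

12.2 mOsm/kg

Calculated osmolality = 2·Na + glucose/18 + BUN/2.8 + ethanol/4.6
= 2·140 + 73/18 + 15/2.8 + 250/4.6
= 280 + 4.06 + 5.36 + 54.35
= 343.77 mOsm/kg ≈ 343.8 mOsm/kg
Osmolar gap = measured − calculated = 356 − 343.8 = 12.2 mOsm/kg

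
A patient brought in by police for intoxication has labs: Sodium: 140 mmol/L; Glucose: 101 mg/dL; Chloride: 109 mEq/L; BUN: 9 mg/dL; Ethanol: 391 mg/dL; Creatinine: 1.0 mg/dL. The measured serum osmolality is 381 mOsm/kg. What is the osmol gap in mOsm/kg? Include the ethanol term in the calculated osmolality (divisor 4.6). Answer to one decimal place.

Calculated osmolality = 2·Na + glucose/18 + BUN/2.8 + ethanol/4.6
= 2·140 + 101/18 + 9/2.8 + 391/4.6
= 280 + 5.61 + 3.21 + 85
= 373.82 mOsm/kg ≈ 373.8 mOsm/kg
Osmolar gap = measured − calculated = 381 − 373.8 = 7.2 mOsm/kg

7.2 mOsm/kg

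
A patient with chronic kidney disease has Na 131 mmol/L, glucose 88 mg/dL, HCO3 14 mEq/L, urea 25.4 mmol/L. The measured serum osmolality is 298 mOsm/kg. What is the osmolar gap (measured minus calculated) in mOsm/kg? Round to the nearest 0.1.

5.7 mOsm/kg

Calculated osmolality = 2·Na + glucose/18 + urea
= 2·131 + 88/18 + 25.4
= 262 + 4.89 + 25.40
= 292.29 mOsm/kg ≈ 292.3 mOsm/kg
Osmolar gap = measured − calculated = 298 − 292.3 = 5.7 mOsm/kg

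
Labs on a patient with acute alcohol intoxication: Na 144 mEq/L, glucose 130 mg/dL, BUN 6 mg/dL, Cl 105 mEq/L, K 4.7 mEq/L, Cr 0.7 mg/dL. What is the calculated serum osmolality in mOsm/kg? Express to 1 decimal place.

Calculated osmolality = 2·Na + glucose/18 + BUN/2.8
= 2·144 + 130/18 + 6/2.8
= 288 + 7.22 + 2.14
= 297.36 mOsm/kg

297.4 mOsm/kg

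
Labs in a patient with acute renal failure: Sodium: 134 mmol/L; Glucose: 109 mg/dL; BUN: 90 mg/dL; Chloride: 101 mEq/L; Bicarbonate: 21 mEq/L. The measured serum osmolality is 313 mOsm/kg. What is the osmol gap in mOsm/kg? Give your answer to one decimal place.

6.8 mOsm/kg

Calculated osmolality = 2·Na + glucose/18 + BUN/2.8
= 2·134 + 109/18 + 90/2.8
= 268 + 6.06 + 32.14
= 306.2 mOsm/kg ≈ 306.2 mOsm/kg
Osmolar gap = measured − calculated = 313 − 306.2 = 6.8 mOsm/kg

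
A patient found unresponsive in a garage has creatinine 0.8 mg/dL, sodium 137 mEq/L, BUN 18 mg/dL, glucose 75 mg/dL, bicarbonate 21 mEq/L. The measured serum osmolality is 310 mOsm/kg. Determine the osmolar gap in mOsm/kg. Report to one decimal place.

25.4 mOsm/kg

Calculated osmolality = 2·Na + glucose/18 + BUN/2.8
= 2·137 + 75/18 + 18/2.8
= 274 + 4.17 + 6.43
= 284.6 mOsm/kg ≈ 284.6 mOsm/kg
Osmolar gap = measured − calculated = 310 − 284.6 = 25.4 mOsm/kg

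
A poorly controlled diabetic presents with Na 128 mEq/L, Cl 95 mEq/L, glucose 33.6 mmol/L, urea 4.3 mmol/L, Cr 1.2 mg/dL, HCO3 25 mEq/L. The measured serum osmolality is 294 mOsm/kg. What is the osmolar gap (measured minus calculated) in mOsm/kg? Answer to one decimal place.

0.1 mOsm/kg

Calculated osmolality = 2·Na + glucose + urea
= 2·128 + 33.6 + 4.3
= 256 + 33.60 + 4.30
= 293.9 mOsm/kg ≈ 293.9 mOsm/kg
Osmolar gap = measured − calculated = 294 − 293.9 = 0.1 mOsm/kg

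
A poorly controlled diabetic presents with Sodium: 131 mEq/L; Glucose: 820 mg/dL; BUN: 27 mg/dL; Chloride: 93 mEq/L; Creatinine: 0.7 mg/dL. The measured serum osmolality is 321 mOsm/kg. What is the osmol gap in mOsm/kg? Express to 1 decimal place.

Calculated osmolality = 2·Na + glucose/18 + BUN/2.8
= 2·131 + 820/18 + 27/2.8
= 262 + 45.56 + 9.64
= 317.2 mOsm/kg ≈ 317.2 mOsm/kg
Osmolar gap = measured − calculated = 321 − 317.2 = 3.8 mOsm/kg

3.8 mOsm/kg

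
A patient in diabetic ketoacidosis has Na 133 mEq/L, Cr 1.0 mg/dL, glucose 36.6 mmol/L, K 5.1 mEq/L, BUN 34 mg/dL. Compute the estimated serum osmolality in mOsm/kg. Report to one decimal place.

Calculated osmolality = 2·Na + glucose + BUN/2.8
= 2·133 + 36.6 + 34/2.8
= 266 + 36.60 + 12.14
= 314.74 mOsm/kg

314.7 mOsm/kg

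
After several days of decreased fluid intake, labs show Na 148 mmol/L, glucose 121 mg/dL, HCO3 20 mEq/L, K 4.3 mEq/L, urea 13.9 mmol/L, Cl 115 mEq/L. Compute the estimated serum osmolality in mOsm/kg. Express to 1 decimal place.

Calculated osmolality = 2·Na + glucose/18 + urea
= 2·148 + 121/18 + 13.9
= 296 + 6.72 + 13.90
= 316.62 mOsm/kg

316.6 mOsm/kg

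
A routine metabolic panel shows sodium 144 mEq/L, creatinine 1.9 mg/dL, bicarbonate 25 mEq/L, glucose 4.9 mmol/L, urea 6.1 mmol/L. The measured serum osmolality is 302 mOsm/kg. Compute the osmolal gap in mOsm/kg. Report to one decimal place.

3.0 mOsm/kg

Calculated osmolality = 2·Na + glucose + urea
= 2·144 + 4.9 + 6.1
= 288 + 4.90 + 6.10
= 299 mOsm/kg ≈ 299.0 mOsm/kg
Osmolar gap = measured − calculated = 302 − 299.0 = 3.0 mOsm/kg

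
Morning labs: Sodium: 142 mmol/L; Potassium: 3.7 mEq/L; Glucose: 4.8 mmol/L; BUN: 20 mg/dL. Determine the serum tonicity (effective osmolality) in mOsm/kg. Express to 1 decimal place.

Effective osmolality excludes urea (freely permeant across cell membranes):
2·Na + glucose
= 2·142 + 4.8
= 284 + 4.8
= 288.8 mOsm/kg

288.8 mOsm/kg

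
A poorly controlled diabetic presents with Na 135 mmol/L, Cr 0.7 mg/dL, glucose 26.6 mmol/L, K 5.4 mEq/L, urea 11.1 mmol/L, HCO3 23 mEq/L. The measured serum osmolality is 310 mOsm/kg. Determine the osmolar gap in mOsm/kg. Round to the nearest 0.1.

2.3 mOsm/kg

Calculated osmolality = 2·Na + glucose + urea
= 2·135 + 26.6 + 11.1
= 270 + 26.60 + 11.10
= 307.7 mOsm/kg ≈ 307.7 mOsm/kg
Osmolar gap = measured − calculated = 310 − 307.7 = 2.3 mOsm/kg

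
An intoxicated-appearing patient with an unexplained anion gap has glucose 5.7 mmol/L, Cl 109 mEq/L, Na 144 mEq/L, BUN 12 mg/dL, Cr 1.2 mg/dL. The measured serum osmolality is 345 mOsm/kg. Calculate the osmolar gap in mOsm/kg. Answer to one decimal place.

Calculated osmolality = 2·Na + glucose + BUN/2.8
= 2·144 + 5.7 + 12/2.8
= 288 + 5.70 + 4.29
= 297.99 mOsm/kg ≈ 298.0 mOsm/kg
Osmolar gap = measured − calculated = 345 − 298.0 = 47.0 mOsm/kg

47.0 mOsm/kg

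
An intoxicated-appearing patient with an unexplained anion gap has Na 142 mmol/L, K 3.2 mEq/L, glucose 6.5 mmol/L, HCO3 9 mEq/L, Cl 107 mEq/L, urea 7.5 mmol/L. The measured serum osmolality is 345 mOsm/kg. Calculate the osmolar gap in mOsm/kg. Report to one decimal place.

Calculated osmolality = 2·Na + glucose + urea
= 2·142 + 6.5 + 7.5
= 284 + 6.50 + 7.50
= 298 mOsm/kg ≈ 298.0 mOsm/kg
Osmolar gap = measured − calculated = 345 − 298.0 = 47.0 mOsm/kg

47.0 mOsm/kg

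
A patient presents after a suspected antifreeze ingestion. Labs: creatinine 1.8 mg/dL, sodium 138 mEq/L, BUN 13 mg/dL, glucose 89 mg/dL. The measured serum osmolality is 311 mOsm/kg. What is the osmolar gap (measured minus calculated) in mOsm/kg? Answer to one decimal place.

25.4 mOsm/kg

Calculated osmolality = 2·Na + glucose/18 + BUN/2.8
= 2·138 + 89/18 + 13/2.8
= 276 + 4.94 + 4.64
= 285.58 mOsm/kg ≈ 285.6 mOsm/kg
Osmolar gap = measured − calculated = 311 − 285.6 = 25.4 mOsm/kg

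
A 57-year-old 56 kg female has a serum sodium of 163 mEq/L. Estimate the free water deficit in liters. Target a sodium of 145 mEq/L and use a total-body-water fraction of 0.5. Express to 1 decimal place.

3.5 L

TBW = 0.5 · 56 = 28 L
Free water deficit = TBW · (Na/145 − 1)
= 28 · (163/145 − 1)
= 28 · 0.1241
= 3.47 L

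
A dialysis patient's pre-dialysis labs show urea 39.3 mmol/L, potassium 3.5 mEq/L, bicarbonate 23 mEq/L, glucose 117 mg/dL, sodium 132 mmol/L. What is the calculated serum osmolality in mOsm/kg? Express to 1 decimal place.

309.8 mOsm/kg

Calculated osmolality = 2·Na + glucose/18 + urea
= 2·132 + 117/18 + 39.3
= 264 + 6.50 + 39.30
= 309.8 mOsm/kg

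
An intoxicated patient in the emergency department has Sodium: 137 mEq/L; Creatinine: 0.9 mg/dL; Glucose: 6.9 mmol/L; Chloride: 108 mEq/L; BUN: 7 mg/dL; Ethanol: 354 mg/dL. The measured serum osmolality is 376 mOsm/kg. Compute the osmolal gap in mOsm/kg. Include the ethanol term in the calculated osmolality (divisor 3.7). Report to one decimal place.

Calculated osmolality = 2·Na + glucose + BUN/2.8 + ethanol/3.7
= 2·137 + 6.9 + 7/2.8 + 354/3.7
= 274 + 6.90 + 2.50 + 95.68
= 379.08 mOsm/kg ≈ 379.1 mOsm/kg
Osmolar gap = measured − calculated = 376 − 379.1 = -3.1 mOsm/kg

-3.1 mOsm/kg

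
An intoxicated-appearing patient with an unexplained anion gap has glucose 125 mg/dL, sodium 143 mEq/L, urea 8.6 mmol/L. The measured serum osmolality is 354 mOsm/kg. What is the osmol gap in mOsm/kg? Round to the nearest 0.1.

52.5 mOsm/kg

Calculated osmolality = 2·Na + glucose/18 + urea
= 2·143 + 125/18 + 8.6
= 286 + 6.94 + 8.60
= 301.54 mOsm/kg ≈ 301.5 mOsm/kg
Osmolar gap = measured − calculated = 354 − 301.5 = 52.5 mOsm/kg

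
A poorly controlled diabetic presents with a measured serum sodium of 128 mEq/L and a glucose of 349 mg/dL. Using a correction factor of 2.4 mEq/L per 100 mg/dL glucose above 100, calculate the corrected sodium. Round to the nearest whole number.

Corrected Na = measured Na + 2.4 · (glucose − 100)/100
= 128 + 2.4 · (349 − 100)/100
= 128 + 6
= 134 mEq/L

134 mEq/L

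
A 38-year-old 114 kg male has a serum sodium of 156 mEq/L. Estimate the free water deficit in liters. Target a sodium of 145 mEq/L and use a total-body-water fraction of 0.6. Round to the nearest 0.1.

TBW = 0.6 · 114 = 68.4 L
Free water deficit = TBW · (Na/145 − 1)
= 68.4 · (156/145 − 1)
= 68.4 · 0.0759
= 5.19 L

5.2 L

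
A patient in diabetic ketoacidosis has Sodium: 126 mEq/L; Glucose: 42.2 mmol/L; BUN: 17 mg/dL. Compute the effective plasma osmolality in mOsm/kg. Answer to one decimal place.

294.2 mOsm/kg

Effective osmolality excludes urea (freely permeant across cell membranes):
2·Na + glucose
= 2·126 + 42.2
= 252 + 42.2
= 294.2 mOsm/kg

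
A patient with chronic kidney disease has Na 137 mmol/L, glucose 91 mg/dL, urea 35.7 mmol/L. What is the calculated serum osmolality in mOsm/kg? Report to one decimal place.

314.8 mOsm/kg

Calculated osmolality = 2·Na + glucose/18 + urea
= 2·137 + 91/18 + 35.7
= 274 + 5.06 + 35.70
= 314.76 mOsm/kg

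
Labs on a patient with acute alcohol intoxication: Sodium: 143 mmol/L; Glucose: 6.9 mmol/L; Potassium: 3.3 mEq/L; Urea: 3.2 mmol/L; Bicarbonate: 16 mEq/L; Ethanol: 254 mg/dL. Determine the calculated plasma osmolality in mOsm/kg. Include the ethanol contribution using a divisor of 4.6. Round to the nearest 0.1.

Calculated osmolality = 2·Na + glucose + urea + ethanol/4.6
= 2·143 + 6.9 + 3.2 + 254/4.6
= 286 + 6.90 + 3.20 + 55.22
= 351.32 mOsm/kg

351.3 mOsm/kg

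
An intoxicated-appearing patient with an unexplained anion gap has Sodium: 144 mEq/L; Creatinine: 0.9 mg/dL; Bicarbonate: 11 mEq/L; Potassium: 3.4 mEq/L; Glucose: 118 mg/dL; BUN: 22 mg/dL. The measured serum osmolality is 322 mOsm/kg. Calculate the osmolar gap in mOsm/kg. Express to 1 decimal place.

19.6 mOsm/kg

Calculated osmolality = 2·Na + glucose/18 + BUN/2.8
= 2·144 + 118/18 + 22/2.8
= 288 + 6.56 + 7.86
= 302.42 mOsm/kg ≈ 302.4 mOsm/kg
Osmolar gap = measured − calculated = 322 − 302.4 = 19.6 mOsm/kg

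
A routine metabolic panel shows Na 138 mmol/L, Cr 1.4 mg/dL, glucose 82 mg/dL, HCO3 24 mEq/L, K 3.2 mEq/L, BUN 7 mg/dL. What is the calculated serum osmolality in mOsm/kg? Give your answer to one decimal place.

Calculated osmolality = 2·Na + glucose/18 + BUN/2.8
= 2·138 + 82/18 + 7/2.8
= 276 + 4.56 + 2.50
= 283.06 mOsm/kg

283.1 mOsm/kg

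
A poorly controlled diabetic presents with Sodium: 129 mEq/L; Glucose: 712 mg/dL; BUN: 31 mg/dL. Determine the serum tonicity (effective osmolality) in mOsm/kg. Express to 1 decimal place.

Effective osmolality excludes urea (freely permeant across cell membranes):
2·Na + glucose/18
= 2·129 + 712/18
= 258 + 39.56
= 297.56 mOsm/kg

297.6 mOsm/kg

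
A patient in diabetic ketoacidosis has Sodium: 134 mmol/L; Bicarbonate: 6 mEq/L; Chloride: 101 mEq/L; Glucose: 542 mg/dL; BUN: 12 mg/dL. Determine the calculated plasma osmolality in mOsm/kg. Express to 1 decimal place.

302.4 mOsm/kg

Calculated osmolality = 2·Na + glucose/18 + BUN/2.8
= 2·134 + 542/18 + 12/2.8
= 268 + 30.11 + 4.29
= 302.4 mOsm/kg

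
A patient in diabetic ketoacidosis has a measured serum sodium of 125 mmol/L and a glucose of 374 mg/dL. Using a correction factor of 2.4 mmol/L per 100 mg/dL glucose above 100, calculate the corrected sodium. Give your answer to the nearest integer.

Corrected Na = measured Na + 2.4 · (glucose − 100)/100
= 125 + 2.4 · (374 − 100)/100
= 125 + 6.6
= 131.6 mmol/L

132 mmol/L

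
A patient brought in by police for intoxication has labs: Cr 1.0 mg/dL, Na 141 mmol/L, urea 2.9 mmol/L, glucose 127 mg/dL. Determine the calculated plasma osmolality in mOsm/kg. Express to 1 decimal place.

292.0 mOsm/kg

Calculated osmolality = 2·Na + glucose/18 + urea
= 2·141 + 127/18 + 2.9
= 282 + 7.06 + 2.90
= 291.96 mOsm/kg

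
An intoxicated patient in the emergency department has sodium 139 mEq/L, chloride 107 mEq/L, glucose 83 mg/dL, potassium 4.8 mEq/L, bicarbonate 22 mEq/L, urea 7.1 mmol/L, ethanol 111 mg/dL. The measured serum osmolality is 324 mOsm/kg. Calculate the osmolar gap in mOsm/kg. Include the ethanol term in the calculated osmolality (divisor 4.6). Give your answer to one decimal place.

Calculated osmolality = 2·Na + glucose/18 + urea + ethanol/4.6
= 2·139 + 83/18 + 7.1 + 111/4.6
= 278 + 4.61 + 7.10 + 24.13
= 313.84 mOsm/kg ≈ 313.8 mOsm/kg
Osmolar gap = measured − calculated = 324 − 313.8 = 10.2 mOsm/kg

10.2 mOsm/kg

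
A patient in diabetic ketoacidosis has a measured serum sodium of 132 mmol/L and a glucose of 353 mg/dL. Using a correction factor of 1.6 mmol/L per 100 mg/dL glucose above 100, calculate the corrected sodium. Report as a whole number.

Corrected Na = measured Na + 1.6 · (glucose − 100)/100
= 132 + 1.6 · (353 − 100)/100
= 132 + 4
= 136 mmol/L

136 mmol/L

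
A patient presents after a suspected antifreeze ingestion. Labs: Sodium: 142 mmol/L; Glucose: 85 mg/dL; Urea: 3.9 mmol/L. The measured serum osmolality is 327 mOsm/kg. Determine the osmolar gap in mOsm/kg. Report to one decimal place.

34.4 mOsm/kg

Calculated osmolality = 2·Na + glucose/18 + urea
= 2·142 + 85/18 + 3.9
= 284 + 4.72 + 3.90
= 292.62 mOsm/kg ≈ 292.6 mOsm/kg
Osmolar gap = measured − calculated = 327 − 292.6 = 34.4 mOsm/kg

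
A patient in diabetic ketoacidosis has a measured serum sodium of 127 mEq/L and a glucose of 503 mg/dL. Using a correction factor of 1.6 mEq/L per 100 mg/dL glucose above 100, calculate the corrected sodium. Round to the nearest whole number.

Corrected Na = measured Na + 1.6 · (glucose − 100)/100
= 127 + 1.6 · (503 − 100)/100
= 127 + 6.4
= 133.4 mEq/L

133 mEq/L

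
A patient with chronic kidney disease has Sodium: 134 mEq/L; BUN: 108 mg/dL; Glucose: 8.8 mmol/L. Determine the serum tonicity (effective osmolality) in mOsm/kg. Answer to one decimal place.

Effective osmolality excludes urea (freely permeant across cell membranes):
2·Na + glucose
= 2·134 + 8.8
= 268 + 8.8
= 276.8 mOsm/kg

276.8 mOsm/kg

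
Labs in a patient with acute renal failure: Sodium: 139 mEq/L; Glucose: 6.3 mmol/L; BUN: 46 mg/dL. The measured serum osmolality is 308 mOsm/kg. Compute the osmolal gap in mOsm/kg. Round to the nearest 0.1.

Calculated osmolality = 2·Na + glucose + BUN/2.8
= 2·139 + 6.3 + 46/2.8
= 278 + 6.30 + 16.43
= 300.73 mOsm/kg ≈ 300.7 mOsm/kg
Osmolar gap = measured − calculated = 308 − 300.7 = 7.3 mOsm/kg

7.3 mOsm/kg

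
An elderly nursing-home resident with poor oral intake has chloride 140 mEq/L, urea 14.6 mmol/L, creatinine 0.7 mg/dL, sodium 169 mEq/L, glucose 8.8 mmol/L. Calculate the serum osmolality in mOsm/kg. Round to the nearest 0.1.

361.4 mOsm/kg

Calculated osmolality = 2·Na + glucose + urea
= 2·169 + 8.8 + 14.6
= 338 + 8.80 + 14.60
= 361.4 mOsm/kg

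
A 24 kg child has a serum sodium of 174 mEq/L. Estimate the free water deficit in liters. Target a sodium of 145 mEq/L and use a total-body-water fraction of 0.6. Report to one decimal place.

2.9 L

TBW = 0.6 · 24 = 14.4 L
Free water deficit = TBW · (Na/145 − 1)
= 14.4 · (174/145 − 1)
= 14.4 · 0.2
= 2.88 L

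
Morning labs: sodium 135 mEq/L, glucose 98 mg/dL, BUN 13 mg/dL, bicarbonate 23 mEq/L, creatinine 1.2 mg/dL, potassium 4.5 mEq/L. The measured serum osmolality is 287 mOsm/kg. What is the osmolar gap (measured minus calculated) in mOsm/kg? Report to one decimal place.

6.9 mOsm/kg

Calculated osmolality = 2·Na + glucose/18 + BUN/2.8
= 2·135 + 98/18 + 13/2.8
= 270 + 5.44 + 4.64
= 280.08 mOsm/kg ≈ 280.1 mOsm/kg
Osmolar gap = measured − calculated = 287 − 280.1 = 6.9 mOsm/kg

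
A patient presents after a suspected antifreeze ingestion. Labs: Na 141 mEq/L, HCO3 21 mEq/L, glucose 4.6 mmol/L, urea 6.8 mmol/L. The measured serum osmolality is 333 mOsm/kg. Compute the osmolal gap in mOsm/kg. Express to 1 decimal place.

39.6 mOsm/kg

Calculated osmolality = 2·Na + glucose + urea
= 2·141 + 4.6 + 6.8
= 282 + 4.60 + 6.80
= 293.4 mOsm/kg ≈ 293.4 mOsm/kg
Osmolar gap = measured − calculated = 333 − 293.4 = 39.6 mOsm/kg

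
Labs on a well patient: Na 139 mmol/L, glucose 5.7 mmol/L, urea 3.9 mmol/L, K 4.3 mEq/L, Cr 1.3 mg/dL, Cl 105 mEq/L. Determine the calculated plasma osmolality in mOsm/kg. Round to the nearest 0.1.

287.6 mOsm/kg

Calculated osmolality = 2·Na + glucose + urea
= 2·139 + 5.7 + 3.9
= 278 + 5.70 + 3.90
= 287.6 mOsm/kg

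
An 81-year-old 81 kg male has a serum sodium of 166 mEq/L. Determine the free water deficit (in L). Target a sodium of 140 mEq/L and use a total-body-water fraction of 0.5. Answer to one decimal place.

7.5 L

TBW = 0.5 · 81 = 40.5 L
Free water deficit = TBW · (Na/140 − 1)
= 40.5 · (166/140 − 1)
= 40.5 · 0.1857
= 7.52 L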